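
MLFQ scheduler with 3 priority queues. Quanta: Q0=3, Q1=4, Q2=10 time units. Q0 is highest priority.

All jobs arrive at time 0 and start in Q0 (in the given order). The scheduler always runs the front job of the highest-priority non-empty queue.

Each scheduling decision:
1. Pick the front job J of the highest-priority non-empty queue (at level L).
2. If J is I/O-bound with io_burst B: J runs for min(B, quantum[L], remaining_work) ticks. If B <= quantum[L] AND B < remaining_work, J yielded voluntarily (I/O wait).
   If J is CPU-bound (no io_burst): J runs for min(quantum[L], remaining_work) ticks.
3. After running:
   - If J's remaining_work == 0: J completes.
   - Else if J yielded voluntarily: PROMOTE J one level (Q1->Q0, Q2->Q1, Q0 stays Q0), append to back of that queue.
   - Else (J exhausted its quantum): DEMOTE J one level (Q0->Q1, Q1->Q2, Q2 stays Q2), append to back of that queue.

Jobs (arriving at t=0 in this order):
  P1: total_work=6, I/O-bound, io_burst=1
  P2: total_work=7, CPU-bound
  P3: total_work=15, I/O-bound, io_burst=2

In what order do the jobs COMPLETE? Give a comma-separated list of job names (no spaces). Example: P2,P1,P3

t=0-1: P1@Q0 runs 1, rem=5, I/O yield, promote→Q0. Q0=[P2,P3,P1] Q1=[] Q2=[]
t=1-4: P2@Q0 runs 3, rem=4, quantum used, demote→Q1. Q0=[P3,P1] Q1=[P2] Q2=[]
t=4-6: P3@Q0 runs 2, rem=13, I/O yield, promote→Q0. Q0=[P1,P3] Q1=[P2] Q2=[]
t=6-7: P1@Q0 runs 1, rem=4, I/O yield, promote→Q0. Q0=[P3,P1] Q1=[P2] Q2=[]
t=7-9: P3@Q0 runs 2, rem=11, I/O yield, promote→Q0. Q0=[P1,P3] Q1=[P2] Q2=[]
t=9-10: P1@Q0 runs 1, rem=3, I/O yield, promote→Q0. Q0=[P3,P1] Q1=[P2] Q2=[]
t=10-12: P3@Q0 runs 2, rem=9, I/O yield, promote→Q0. Q0=[P1,P3] Q1=[P2] Q2=[]
t=12-13: P1@Q0 runs 1, rem=2, I/O yield, promote→Q0. Q0=[P3,P1] Q1=[P2] Q2=[]
t=13-15: P3@Q0 runs 2, rem=7, I/O yield, promote→Q0. Q0=[P1,P3] Q1=[P2] Q2=[]
t=15-16: P1@Q0 runs 1, rem=1, I/O yield, promote→Q0. Q0=[P3,P1] Q1=[P2] Q2=[]
t=16-18: P3@Q0 runs 2, rem=5, I/O yield, promote→Q0. Q0=[P1,P3] Q1=[P2] Q2=[]
t=18-19: P1@Q0 runs 1, rem=0, completes. Q0=[P3] Q1=[P2] Q2=[]
t=19-21: P3@Q0 runs 2, rem=3, I/O yield, promote→Q0. Q0=[P3] Q1=[P2] Q2=[]
t=21-23: P3@Q0 runs 2, rem=1, I/O yield, promote→Q0. Q0=[P3] Q1=[P2] Q2=[]
t=23-24: P3@Q0 runs 1, rem=0, completes. Q0=[] Q1=[P2] Q2=[]
t=24-28: P2@Q1 runs 4, rem=0, completes. Q0=[] Q1=[] Q2=[]

Answer: P1,P3,P2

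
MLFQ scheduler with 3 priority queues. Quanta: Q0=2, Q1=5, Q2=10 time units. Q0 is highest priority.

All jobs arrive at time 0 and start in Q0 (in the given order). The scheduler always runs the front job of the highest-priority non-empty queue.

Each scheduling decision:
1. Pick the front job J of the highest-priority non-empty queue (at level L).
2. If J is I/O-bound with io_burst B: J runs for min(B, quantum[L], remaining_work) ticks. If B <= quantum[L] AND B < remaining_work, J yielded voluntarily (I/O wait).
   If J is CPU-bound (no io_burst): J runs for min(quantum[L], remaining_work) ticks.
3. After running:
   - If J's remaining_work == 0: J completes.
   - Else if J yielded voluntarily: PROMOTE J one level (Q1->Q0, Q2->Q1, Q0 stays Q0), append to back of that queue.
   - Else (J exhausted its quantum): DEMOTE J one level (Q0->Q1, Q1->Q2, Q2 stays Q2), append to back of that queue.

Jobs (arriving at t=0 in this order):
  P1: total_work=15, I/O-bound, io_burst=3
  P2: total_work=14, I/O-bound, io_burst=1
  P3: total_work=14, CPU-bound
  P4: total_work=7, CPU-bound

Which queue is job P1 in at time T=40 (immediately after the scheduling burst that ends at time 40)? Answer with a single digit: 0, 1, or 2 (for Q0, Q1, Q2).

Answer: 1

Derivation:
t=0-2: P1@Q0 runs 2, rem=13, quantum used, demote→Q1. Q0=[P2,P3,P4] Q1=[P1] Q2=[]
t=2-3: P2@Q0 runs 1, rem=13, I/O yield, promote→Q0. Q0=[P3,P4,P2] Q1=[P1] Q2=[]
t=3-5: P3@Q0 runs 2, rem=12, quantum used, demote→Q1. Q0=[P4,P2] Q1=[P1,P3] Q2=[]
t=5-7: P4@Q0 runs 2, rem=5, quantum used, demote→Q1. Q0=[P2] Q1=[P1,P3,P4] Q2=[]
t=7-8: P2@Q0 runs 1, rem=12, I/O yield, promote→Q0. Q0=[P2] Q1=[P1,P3,P4] Q2=[]
t=8-9: P2@Q0 runs 1, rem=11, I/O yield, promote→Q0. Q0=[P2] Q1=[P1,P3,P4] Q2=[]
t=9-10: P2@Q0 runs 1, rem=10, I/O yield, promote→Q0. Q0=[P2] Q1=[P1,P3,P4] Q2=[]
t=10-11: P2@Q0 runs 1, rem=9, I/O yield, promote→Q0. Q0=[P2] Q1=[P1,P3,P4] Q2=[]
t=11-12: P2@Q0 runs 1, rem=8, I/O yield, promote→Q0. Q0=[P2] Q1=[P1,P3,P4] Q2=[]
t=12-13: P2@Q0 runs 1, rem=7, I/O yield, promote→Q0. Q0=[P2] Q1=[P1,P3,P4] Q2=[]
t=13-14: P2@Q0 runs 1, rem=6, I/O yield, promote→Q0. Q0=[P2] Q1=[P1,P3,P4] Q2=[]
t=14-15: P2@Q0 runs 1, rem=5, I/O yield, promote→Q0. Q0=[P2] Q1=[P1,P3,P4] Q2=[]
t=15-16: P2@Q0 runs 1, rem=4, I/O yield, promote→Q0. Q0=[P2] Q1=[P1,P3,P4] Q2=[]
t=16-17: P2@Q0 runs 1, rem=3, I/O yield, promote→Q0. Q0=[P2] Q1=[P1,P3,P4] Q2=[]
t=17-18: P2@Q0 runs 1, rem=2, I/O yield, promote→Q0. Q0=[P2] Q1=[P1,P3,P4] Q2=[]
t=18-19: P2@Q0 runs 1, rem=1, I/O yield, promote→Q0. Q0=[P2] Q1=[P1,P3,P4] Q2=[]
t=19-20: P2@Q0 runs 1, rem=0, completes. Q0=[] Q1=[P1,P3,P4] Q2=[]
t=20-23: P1@Q1 runs 3, rem=10, I/O yield, promote→Q0. Q0=[P1] Q1=[P3,P4] Q2=[]
t=23-25: P1@Q0 runs 2, rem=8, quantum used, demote→Q1. Q0=[] Q1=[P3,P4,P1] Q2=[]
t=25-30: P3@Q1 runs 5, rem=7, quantum used, demote→Q2. Q0=[] Q1=[P4,P1] Q2=[P3]
t=30-35: P4@Q1 runs 5, rem=0, completes. Q0=[] Q1=[P1] Q2=[P3]
t=35-38: P1@Q1 runs 3, rem=5, I/O yield, promote→Q0. Q0=[P1] Q1=[] Q2=[P3]
t=38-40: P1@Q0 runs 2, rem=3, quantum used, demote→Q1. Q0=[] Q1=[P1] Q2=[P3]
t=40-43: P1@Q1 runs 3, rem=0, completes. Q0=[] Q1=[] Q2=[P3]
t=43-50: P3@Q2 runs 7, rem=0, completes. Q0=[] Q1=[] Q2=[]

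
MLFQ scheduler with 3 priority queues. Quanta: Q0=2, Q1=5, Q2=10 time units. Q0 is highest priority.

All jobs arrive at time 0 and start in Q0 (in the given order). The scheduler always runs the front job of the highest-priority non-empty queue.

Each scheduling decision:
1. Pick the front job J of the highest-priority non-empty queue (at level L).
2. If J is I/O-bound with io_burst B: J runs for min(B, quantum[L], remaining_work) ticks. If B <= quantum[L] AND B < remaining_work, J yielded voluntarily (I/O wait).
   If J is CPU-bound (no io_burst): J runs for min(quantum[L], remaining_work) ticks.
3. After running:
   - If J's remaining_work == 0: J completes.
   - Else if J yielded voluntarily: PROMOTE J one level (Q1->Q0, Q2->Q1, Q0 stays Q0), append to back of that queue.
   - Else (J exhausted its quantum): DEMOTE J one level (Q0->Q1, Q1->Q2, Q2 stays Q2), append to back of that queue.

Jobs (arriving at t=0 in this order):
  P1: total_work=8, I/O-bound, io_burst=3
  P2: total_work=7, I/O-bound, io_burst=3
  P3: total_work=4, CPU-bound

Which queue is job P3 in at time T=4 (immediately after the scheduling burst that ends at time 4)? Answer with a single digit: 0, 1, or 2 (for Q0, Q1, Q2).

t=0-2: P1@Q0 runs 2, rem=6, quantum used, demote→Q1. Q0=[P2,P3] Q1=[P1] Q2=[]
t=2-4: P2@Q0 runs 2, rem=5, quantum used, demote→Q1. Q0=[P3] Q1=[P1,P2] Q2=[]
t=4-6: P3@Q0 runs 2, rem=2, quantum used, demote→Q1. Q0=[] Q1=[P1,P2,P3] Q2=[]
t=6-9: P1@Q1 runs 3, rem=3, I/O yield, promote→Q0. Q0=[P1] Q1=[P2,P3] Q2=[]
t=9-11: P1@Q0 runs 2, rem=1, quantum used, demote→Q1. Q0=[] Q1=[P2,P3,P1] Q2=[]
t=11-14: P2@Q1 runs 3, rem=2, I/O yield, promote→Q0. Q0=[P2] Q1=[P3,P1] Q2=[]
t=14-16: P2@Q0 runs 2, rem=0, completes. Q0=[] Q1=[P3,P1] Q2=[]
t=16-18: P3@Q1 runs 2, rem=0, completes. Q0=[] Q1=[P1] Q2=[]
t=18-19: P1@Q1 runs 1, rem=0, completes. Q0=[] Q1=[] Q2=[]

Answer: 0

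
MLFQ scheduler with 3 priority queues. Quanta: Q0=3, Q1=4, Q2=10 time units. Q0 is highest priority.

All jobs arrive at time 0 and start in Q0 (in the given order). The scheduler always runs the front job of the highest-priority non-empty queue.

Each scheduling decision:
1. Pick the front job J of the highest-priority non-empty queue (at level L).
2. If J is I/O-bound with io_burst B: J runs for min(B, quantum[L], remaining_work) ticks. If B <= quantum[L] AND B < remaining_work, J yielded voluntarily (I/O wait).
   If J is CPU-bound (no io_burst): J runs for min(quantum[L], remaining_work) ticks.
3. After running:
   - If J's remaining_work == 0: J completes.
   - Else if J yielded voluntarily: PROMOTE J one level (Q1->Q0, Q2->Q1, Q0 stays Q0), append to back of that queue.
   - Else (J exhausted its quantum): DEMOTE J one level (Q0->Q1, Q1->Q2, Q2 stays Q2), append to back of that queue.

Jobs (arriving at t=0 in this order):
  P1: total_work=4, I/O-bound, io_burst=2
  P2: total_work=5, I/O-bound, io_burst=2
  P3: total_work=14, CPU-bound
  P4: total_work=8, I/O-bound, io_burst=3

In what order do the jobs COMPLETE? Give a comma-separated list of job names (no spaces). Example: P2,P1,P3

Answer: P1,P2,P4,P3

Derivation:
t=0-2: P1@Q0 runs 2, rem=2, I/O yield, promote→Q0. Q0=[P2,P3,P4,P1] Q1=[] Q2=[]
t=2-4: P2@Q0 runs 2, rem=3, I/O yield, promote→Q0. Q0=[P3,P4,P1,P2] Q1=[] Q2=[]
t=4-7: P3@Q0 runs 3, rem=11, quantum used, demote→Q1. Q0=[P4,P1,P2] Q1=[P3] Q2=[]
t=7-10: P4@Q0 runs 3, rem=5, I/O yield, promote→Q0. Q0=[P1,P2,P4] Q1=[P3] Q2=[]
t=10-12: P1@Q0 runs 2, rem=0, completes. Q0=[P2,P4] Q1=[P3] Q2=[]
t=12-14: P2@Q0 runs 2, rem=1, I/O yield, promote→Q0. Q0=[P4,P2] Q1=[P3] Q2=[]
t=14-17: P4@Q0 runs 3, rem=2, I/O yield, promote→Q0. Q0=[P2,P4] Q1=[P3] Q2=[]
t=17-18: P2@Q0 runs 1, rem=0, completes. Q0=[P4] Q1=[P3] Q2=[]
t=18-20: P4@Q0 runs 2, rem=0, completes. Q0=[] Q1=[P3] Q2=[]
t=20-24: P3@Q1 runs 4, rem=7, quantum used, demote→Q2. Q0=[] Q1=[] Q2=[P3]
t=24-31: P3@Q2 runs 7, rem=0, completes. Q0=[] Q1=[] Q2=[]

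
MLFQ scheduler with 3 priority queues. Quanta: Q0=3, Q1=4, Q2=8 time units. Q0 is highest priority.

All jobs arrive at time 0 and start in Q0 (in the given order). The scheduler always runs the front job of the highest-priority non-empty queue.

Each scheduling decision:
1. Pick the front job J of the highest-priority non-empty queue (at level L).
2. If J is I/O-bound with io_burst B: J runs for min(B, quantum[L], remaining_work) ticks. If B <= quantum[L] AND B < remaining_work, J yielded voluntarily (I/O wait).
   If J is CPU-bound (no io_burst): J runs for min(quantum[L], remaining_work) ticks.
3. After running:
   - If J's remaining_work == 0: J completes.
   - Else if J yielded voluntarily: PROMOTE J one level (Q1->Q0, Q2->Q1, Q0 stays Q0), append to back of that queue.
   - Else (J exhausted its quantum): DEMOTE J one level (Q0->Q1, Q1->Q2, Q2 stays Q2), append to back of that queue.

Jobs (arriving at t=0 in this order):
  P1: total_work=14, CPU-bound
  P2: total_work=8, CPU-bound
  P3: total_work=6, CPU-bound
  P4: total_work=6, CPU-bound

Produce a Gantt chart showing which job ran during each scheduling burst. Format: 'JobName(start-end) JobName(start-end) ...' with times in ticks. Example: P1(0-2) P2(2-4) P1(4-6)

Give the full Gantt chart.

Answer: P1(0-3) P2(3-6) P3(6-9) P4(9-12) P1(12-16) P2(16-20) P3(20-23) P4(23-26) P1(26-33) P2(33-34)

Derivation:
t=0-3: P1@Q0 runs 3, rem=11, quantum used, demote→Q1. Q0=[P2,P3,P4] Q1=[P1] Q2=[]
t=3-6: P2@Q0 runs 3, rem=5, quantum used, demote→Q1. Q0=[P3,P4] Q1=[P1,P2] Q2=[]
t=6-9: P3@Q0 runs 3, rem=3, quantum used, demote→Q1. Q0=[P4] Q1=[P1,P2,P3] Q2=[]
t=9-12: P4@Q0 runs 3, rem=3, quantum used, demote→Q1. Q0=[] Q1=[P1,P2,P3,P4] Q2=[]
t=12-16: P1@Q1 runs 4, rem=7, quantum used, demote→Q2. Q0=[] Q1=[P2,P3,P4] Q2=[P1]
t=16-20: P2@Q1 runs 4, rem=1, quantum used, demote→Q2. Q0=[] Q1=[P3,P4] Q2=[P1,P2]
t=20-23: P3@Q1 runs 3, rem=0, completes. Q0=[] Q1=[P4] Q2=[P1,P2]
t=23-26: P4@Q1 runs 3, rem=0, completes. Q0=[] Q1=[] Q2=[P1,P2]
t=26-33: P1@Q2 runs 7, rem=0, completes. Q0=[] Q1=[] Q2=[P2]
t=33-34: P2@Q2 runs 1, rem=0, completes. Q0=[] Q1=[] Q2=[]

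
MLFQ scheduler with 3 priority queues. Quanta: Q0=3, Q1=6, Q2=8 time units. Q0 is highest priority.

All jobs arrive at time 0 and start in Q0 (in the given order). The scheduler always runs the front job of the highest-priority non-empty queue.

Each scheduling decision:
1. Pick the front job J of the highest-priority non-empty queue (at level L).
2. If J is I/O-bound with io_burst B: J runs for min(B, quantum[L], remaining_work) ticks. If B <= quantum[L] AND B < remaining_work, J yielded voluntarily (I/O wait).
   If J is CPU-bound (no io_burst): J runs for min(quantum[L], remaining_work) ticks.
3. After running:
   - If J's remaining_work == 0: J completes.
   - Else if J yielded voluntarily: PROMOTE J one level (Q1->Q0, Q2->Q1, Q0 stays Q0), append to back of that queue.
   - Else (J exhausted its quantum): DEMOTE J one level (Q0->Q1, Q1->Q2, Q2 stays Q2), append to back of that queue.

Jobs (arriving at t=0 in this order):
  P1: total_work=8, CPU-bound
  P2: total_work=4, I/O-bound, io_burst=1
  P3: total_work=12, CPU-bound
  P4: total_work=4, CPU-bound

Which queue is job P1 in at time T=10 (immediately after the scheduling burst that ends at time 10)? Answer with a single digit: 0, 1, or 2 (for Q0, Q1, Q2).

Answer: 1

Derivation:
t=0-3: P1@Q0 runs 3, rem=5, quantum used, demote→Q1. Q0=[P2,P3,P4] Q1=[P1] Q2=[]
t=3-4: P2@Q0 runs 1, rem=3, I/O yield, promote→Q0. Q0=[P3,P4,P2] Q1=[P1] Q2=[]
t=4-7: P3@Q0 runs 3, rem=9, quantum used, demote→Q1. Q0=[P4,P2] Q1=[P1,P3] Q2=[]
t=7-10: P4@Q0 runs 3, rem=1, quantum used, demote→Q1. Q0=[P2] Q1=[P1,P3,P4] Q2=[]
t=10-11: P2@Q0 runs 1, rem=2, I/O yield, promote→Q0. Q0=[P2] Q1=[P1,P3,P4] Q2=[]
t=11-12: P2@Q0 runs 1, rem=1, I/O yield, promote→Q0. Q0=[P2] Q1=[P1,P3,P4] Q2=[]
t=12-13: P2@Q0 runs 1, rem=0, completes. Q0=[] Q1=[P1,P3,P4] Q2=[]
t=13-18: P1@Q1 runs 5, rem=0, completes. Q0=[] Q1=[P3,P4] Q2=[]
t=18-24: P3@Q1 runs 6, rem=3, quantum used, demote→Q2. Q0=[] Q1=[P4] Q2=[P3]
t=24-25: P4@Q1 runs 1, rem=0, completes. Q0=[] Q1=[] Q2=[P3]
t=25-28: P3@Q2 runs 3, rem=0, completes. Q0=[] Q1=[] Q2=[]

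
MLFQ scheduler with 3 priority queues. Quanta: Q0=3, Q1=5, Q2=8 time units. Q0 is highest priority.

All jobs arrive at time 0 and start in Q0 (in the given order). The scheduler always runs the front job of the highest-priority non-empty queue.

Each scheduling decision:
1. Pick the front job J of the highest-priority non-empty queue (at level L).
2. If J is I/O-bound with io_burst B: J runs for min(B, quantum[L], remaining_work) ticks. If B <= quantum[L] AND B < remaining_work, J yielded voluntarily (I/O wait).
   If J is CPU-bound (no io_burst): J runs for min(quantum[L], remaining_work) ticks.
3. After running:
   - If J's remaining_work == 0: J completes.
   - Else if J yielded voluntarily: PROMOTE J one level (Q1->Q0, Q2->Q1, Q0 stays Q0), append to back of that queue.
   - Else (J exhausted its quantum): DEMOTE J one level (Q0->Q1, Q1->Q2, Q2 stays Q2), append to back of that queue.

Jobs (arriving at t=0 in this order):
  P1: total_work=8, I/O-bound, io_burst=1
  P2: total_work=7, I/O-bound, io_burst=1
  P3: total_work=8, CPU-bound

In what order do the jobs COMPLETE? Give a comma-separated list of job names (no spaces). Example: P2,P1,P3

t=0-1: P1@Q0 runs 1, rem=7, I/O yield, promote→Q0. Q0=[P2,P3,P1] Q1=[] Q2=[]
t=1-2: P2@Q0 runs 1, rem=6, I/O yield, promote→Q0. Q0=[P3,P1,P2] Q1=[] Q2=[]
t=2-5: P3@Q0 runs 3, rem=5, quantum used, demote→Q1. Q0=[P1,P2] Q1=[P3] Q2=[]
t=5-6: P1@Q0 runs 1, rem=6, I/O yield, promote→Q0. Q0=[P2,P1] Q1=[P3] Q2=[]
t=6-7: P2@Q0 runs 1, rem=5, I/O yield, promote→Q0. Q0=[P1,P2] Q1=[P3] Q2=[]
t=7-8: P1@Q0 runs 1, rem=5, I/O yield, promote→Q0. Q0=[P2,P1] Q1=[P3] Q2=[]
t=8-9: P2@Q0 runs 1, rem=4, I/O yield, promote→Q0. Q0=[P1,P2] Q1=[P3] Q2=[]
t=9-10: P1@Q0 runs 1, rem=4, I/O yield, promote→Q0. Q0=[P2,P1] Q1=[P3] Q2=[]
t=10-11: P2@Q0 runs 1, rem=3, I/O yield, promote→Q0. Q0=[P1,P2] Q1=[P3] Q2=[]
t=11-12: P1@Q0 runs 1, rem=3, I/O yield, promote→Q0. Q0=[P2,P1] Q1=[P3] Q2=[]
t=12-13: P2@Q0 runs 1, rem=2, I/O yield, promote→Q0. Q0=[P1,P2] Q1=[P3] Q2=[]
t=13-14: P1@Q0 runs 1, rem=2, I/O yield, promote→Q0. Q0=[P2,P1] Q1=[P3] Q2=[]
t=14-15: P2@Q0 runs 1, rem=1, I/O yield, promote→Q0. Q0=[P1,P2] Q1=[P3] Q2=[]
t=15-16: P1@Q0 runs 1, rem=1, I/O yield, promote→Q0. Q0=[P2,P1] Q1=[P3] Q2=[]
t=16-17: P2@Q0 runs 1, rem=0, completes. Q0=[P1] Q1=[P3] Q2=[]
t=17-18: P1@Q0 runs 1, rem=0, completes. Q0=[] Q1=[P3] Q2=[]
t=18-23: P3@Q1 runs 5, rem=0, completes. Q0=[] Q1=[] Q2=[]

Answer: P2,P1,P3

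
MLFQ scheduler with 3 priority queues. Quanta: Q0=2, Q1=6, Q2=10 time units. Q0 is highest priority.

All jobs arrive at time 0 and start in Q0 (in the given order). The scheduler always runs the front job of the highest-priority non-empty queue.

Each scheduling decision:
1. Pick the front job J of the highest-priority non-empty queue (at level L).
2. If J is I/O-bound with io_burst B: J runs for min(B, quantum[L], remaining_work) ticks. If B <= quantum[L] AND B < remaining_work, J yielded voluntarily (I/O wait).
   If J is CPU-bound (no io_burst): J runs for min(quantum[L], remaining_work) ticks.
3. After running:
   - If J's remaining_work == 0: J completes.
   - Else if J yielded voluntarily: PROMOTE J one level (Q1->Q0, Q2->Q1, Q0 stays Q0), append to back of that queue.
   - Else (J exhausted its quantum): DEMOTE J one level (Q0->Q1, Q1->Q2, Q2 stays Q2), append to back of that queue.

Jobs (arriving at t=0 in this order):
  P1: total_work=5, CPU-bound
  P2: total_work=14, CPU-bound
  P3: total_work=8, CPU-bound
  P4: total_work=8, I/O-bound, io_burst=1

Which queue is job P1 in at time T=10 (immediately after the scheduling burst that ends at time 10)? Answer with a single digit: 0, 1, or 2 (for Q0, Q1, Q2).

Answer: 1

Derivation:
t=0-2: P1@Q0 runs 2, rem=3, quantum used, demote→Q1. Q0=[P2,P3,P4] Q1=[P1] Q2=[]
t=2-4: P2@Q0 runs 2, rem=12, quantum used, demote→Q1. Q0=[P3,P4] Q1=[P1,P2] Q2=[]
t=4-6: P3@Q0 runs 2, rem=6, quantum used, demote→Q1. Q0=[P4] Q1=[P1,P2,P3] Q2=[]
t=6-7: P4@Q0 runs 1, rem=7, I/O yield, promote→Q0. Q0=[P4] Q1=[P1,P2,P3] Q2=[]
t=7-8: P4@Q0 runs 1, rem=6, I/O yield, promote→Q0. Q0=[P4] Q1=[P1,P2,P3] Q2=[]
t=8-9: P4@Q0 runs 1, rem=5, I/O yield, promote→Q0. Q0=[P4] Q1=[P1,P2,P3] Q2=[]
t=9-10: P4@Q0 runs 1, rem=4, I/O yield, promote→Q0. Q0=[P4] Q1=[P1,P2,P3] Q2=[]
t=10-11: P4@Q0 runs 1, rem=3, I/O yield, promote→Q0. Q0=[P4] Q1=[P1,P2,P3] Q2=[]
t=11-12: P4@Q0 runs 1, rem=2, I/O yield, promote→Q0. Q0=[P4] Q1=[P1,P2,P3] Q2=[]
t=12-13: P4@Q0 runs 1, rem=1, I/O yield, promote→Q0. Q0=[P4] Q1=[P1,P2,P3] Q2=[]
t=13-14: P4@Q0 runs 1, rem=0, completes. Q0=[] Q1=[P1,P2,P3] Q2=[]
t=14-17: P1@Q1 runs 3, rem=0, completes. Q0=[] Q1=[P2,P3] Q2=[]
t=17-23: P2@Q1 runs 6, rem=6, quantum used, demote→Q2. Q0=[] Q1=[P3] Q2=[P2]
t=23-29: P3@Q1 runs 6, rem=0, completes. Q0=[] Q1=[] Q2=[P2]
t=29-35: P2@Q2 runs 6, rem=0, completes. Q0=[] Q1=[] Q2=[]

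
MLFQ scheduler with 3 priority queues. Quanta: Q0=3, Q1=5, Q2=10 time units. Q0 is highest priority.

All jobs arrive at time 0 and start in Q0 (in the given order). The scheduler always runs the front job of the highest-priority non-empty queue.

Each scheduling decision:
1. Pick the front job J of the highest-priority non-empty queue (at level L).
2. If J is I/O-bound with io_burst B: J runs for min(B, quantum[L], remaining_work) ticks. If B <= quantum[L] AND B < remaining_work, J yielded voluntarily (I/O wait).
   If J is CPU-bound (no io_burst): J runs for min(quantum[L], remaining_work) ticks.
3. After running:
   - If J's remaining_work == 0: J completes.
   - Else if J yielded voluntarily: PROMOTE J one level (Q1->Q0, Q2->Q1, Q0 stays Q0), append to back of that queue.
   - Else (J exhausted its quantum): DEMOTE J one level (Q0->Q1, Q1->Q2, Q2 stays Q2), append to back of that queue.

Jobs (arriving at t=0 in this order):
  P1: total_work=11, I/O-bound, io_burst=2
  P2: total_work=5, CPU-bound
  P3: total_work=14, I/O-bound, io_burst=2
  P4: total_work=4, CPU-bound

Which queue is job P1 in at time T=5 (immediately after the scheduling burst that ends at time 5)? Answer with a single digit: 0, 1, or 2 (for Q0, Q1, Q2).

t=0-2: P1@Q0 runs 2, rem=9, I/O yield, promote→Q0. Q0=[P2,P3,P4,P1] Q1=[] Q2=[]
t=2-5: P2@Q0 runs 3, rem=2, quantum used, demote→Q1. Q0=[P3,P4,P1] Q1=[P2] Q2=[]
t=5-7: P3@Q0 runs 2, rem=12, I/O yield, promote→Q0. Q0=[P4,P1,P3] Q1=[P2] Q2=[]
t=7-10: P4@Q0 runs 3, rem=1, quantum used, demote→Q1. Q0=[P1,P3] Q1=[P2,P4] Q2=[]
t=10-12: P1@Q0 runs 2, rem=7, I/O yield, promote→Q0. Q0=[P3,P1] Q1=[P2,P4] Q2=[]
t=12-14: P3@Q0 runs 2, rem=10, I/O yield, promote→Q0. Q0=[P1,P3] Q1=[P2,P4] Q2=[]
t=14-16: P1@Q0 runs 2, rem=5, I/O yield, promote→Q0. Q0=[P3,P1] Q1=[P2,P4] Q2=[]
t=16-18: P3@Q0 runs 2, rem=8, I/O yield, promote→Q0. Q0=[P1,P3] Q1=[P2,P4] Q2=[]
t=18-20: P1@Q0 runs 2, rem=3, I/O yield, promote→Q0. Q0=[P3,P1] Q1=[P2,P4] Q2=[]
t=20-22: P3@Q0 runs 2, rem=6, I/O yield, promote→Q0. Q0=[P1,P3] Q1=[P2,P4] Q2=[]
t=22-24: P1@Q0 runs 2, rem=1, I/O yield, promote→Q0. Q0=[P3,P1] Q1=[P2,P4] Q2=[]
t=24-26: P3@Q0 runs 2, rem=4, I/O yield, promote→Q0. Q0=[P1,P3] Q1=[P2,P4] Q2=[]
t=26-27: P1@Q0 runs 1, rem=0, completes. Q0=[P3] Q1=[P2,P4] Q2=[]
t=27-29: P3@Q0 runs 2, rem=2, I/O yield, promote→Q0. Q0=[P3] Q1=[P2,P4] Q2=[]
t=29-31: P3@Q0 runs 2, rem=0, completes. Q0=[] Q1=[P2,P4] Q2=[]
t=31-33: P2@Q1 runs 2, rem=0, completes. Q0=[] Q1=[P4] Q2=[]
t=33-34: P4@Q1 runs 1, rem=0, completes. Q0=[] Q1=[] Q2=[]

Answer: 0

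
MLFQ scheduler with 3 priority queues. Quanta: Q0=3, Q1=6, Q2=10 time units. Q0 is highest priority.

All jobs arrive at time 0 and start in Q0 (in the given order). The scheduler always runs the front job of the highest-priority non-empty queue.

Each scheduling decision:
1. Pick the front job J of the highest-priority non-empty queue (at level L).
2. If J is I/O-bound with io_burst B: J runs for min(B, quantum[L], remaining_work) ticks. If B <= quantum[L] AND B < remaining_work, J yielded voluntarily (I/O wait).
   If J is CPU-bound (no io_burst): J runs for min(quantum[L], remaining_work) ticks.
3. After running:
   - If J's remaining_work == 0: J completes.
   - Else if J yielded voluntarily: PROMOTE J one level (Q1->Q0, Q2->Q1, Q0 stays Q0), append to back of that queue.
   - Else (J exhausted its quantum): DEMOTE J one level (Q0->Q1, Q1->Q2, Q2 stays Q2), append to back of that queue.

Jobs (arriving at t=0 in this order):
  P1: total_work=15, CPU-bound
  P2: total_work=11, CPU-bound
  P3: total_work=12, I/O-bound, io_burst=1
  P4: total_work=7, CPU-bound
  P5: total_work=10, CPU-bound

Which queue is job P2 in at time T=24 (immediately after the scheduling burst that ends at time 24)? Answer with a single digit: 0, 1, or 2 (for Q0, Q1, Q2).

Answer: 1

Derivation:
t=0-3: P1@Q0 runs 3, rem=12, quantum used, demote→Q1. Q0=[P2,P3,P4,P5] Q1=[P1] Q2=[]
t=3-6: P2@Q0 runs 3, rem=8, quantum used, demote→Q1. Q0=[P3,P4,P5] Q1=[P1,P2] Q2=[]
t=6-7: P3@Q0 runs 1, rem=11, I/O yield, promote→Q0. Q0=[P4,P5,P3] Q1=[P1,P2] Q2=[]
t=7-10: P4@Q0 runs 3, rem=4, quantum used, demote→Q1. Q0=[P5,P3] Q1=[P1,P2,P4] Q2=[]
t=10-13: P5@Q0 runs 3, rem=7, quantum used, demote→Q1. Q0=[P3] Q1=[P1,P2,P4,P5] Q2=[]
t=13-14: P3@Q0 runs 1, rem=10, I/O yield, promote→Q0. Q0=[P3] Q1=[P1,P2,P4,P5] Q2=[]
t=14-15: P3@Q0 runs 1, rem=9, I/O yield, promote→Q0. Q0=[P3] Q1=[P1,P2,P4,P5] Q2=[]
t=15-16: P3@Q0 runs 1, rem=8, I/O yield, promote→Q0. Q0=[P3] Q1=[P1,P2,P4,P5] Q2=[]
t=16-17: P3@Q0 runs 1, rem=7, I/O yield, promote→Q0. Q0=[P3] Q1=[P1,P2,P4,P5] Q2=[]
t=17-18: P3@Q0 runs 1, rem=6, I/O yield, promote→Q0. Q0=[P3] Q1=[P1,P2,P4,P5] Q2=[]
t=18-19: P3@Q0 runs 1, rem=5, I/O yield, promote→Q0. Q0=[P3] Q1=[P1,P2,P4,P5] Q2=[]
t=19-20: P3@Q0 runs 1, rem=4, I/O yield, promote→Q0. Q0=[P3] Q1=[P1,P2,P4,P5] Q2=[]
t=20-21: P3@Q0 runs 1, rem=3, I/O yield, promote→Q0. Q0=[P3] Q1=[P1,P2,P4,P5] Q2=[]
t=21-22: P3@Q0 runs 1, rem=2, I/O yield, promote→Q0. Q0=[P3] Q1=[P1,P2,P4,P5] Q2=[]
t=22-23: P3@Q0 runs 1, rem=1, I/O yield, promote→Q0. Q0=[P3] Q1=[P1,P2,P4,P5] Q2=[]
t=23-24: P3@Q0 runs 1, rem=0, completes. Q0=[] Q1=[P1,P2,P4,P5] Q2=[]
t=24-30: P1@Q1 runs 6, rem=6, quantum used, demote→Q2. Q0=[] Q1=[P2,P4,P5] Q2=[P1]
t=30-36: P2@Q1 runs 6, rem=2, quantum used, demote→Q2. Q0=[] Q1=[P4,P5] Q2=[P1,P2]
t=36-40: P4@Q1 runs 4, rem=0, completes. Q0=[] Q1=[P5] Q2=[P1,P2]
t=40-46: P5@Q1 runs 6, rem=1, quantum used, demote→Q2. Q0=[] Q1=[] Q2=[P1,P2,P5]
t=46-52: P1@Q2 runs 6, rem=0, completes. Q0=[] Q1=[] Q2=[P2,P5]
t=52-54: P2@Q2 runs 2, rem=0, completes. Q0=[] Q1=[] Q2=[P5]
t=54-55: P5@Q2 runs 1, rem=0, completes. Q0=[] Q1=[] Q2=[]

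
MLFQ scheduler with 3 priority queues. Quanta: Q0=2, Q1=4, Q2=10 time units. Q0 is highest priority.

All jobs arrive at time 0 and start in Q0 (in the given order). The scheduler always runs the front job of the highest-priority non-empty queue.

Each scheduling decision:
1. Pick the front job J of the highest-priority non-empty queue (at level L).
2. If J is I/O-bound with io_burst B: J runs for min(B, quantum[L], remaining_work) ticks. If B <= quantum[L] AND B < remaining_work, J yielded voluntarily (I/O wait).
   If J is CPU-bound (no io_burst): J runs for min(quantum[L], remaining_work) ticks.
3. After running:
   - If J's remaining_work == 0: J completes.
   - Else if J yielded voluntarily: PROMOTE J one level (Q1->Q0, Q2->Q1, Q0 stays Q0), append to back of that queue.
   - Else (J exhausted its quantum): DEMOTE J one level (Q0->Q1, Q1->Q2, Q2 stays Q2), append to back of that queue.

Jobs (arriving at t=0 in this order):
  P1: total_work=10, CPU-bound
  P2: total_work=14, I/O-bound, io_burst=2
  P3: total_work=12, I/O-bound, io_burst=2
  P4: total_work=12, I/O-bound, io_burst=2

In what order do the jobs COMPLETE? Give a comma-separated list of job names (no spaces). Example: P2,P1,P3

Answer: P3,P4,P2,P1

Derivation:
t=0-2: P1@Q0 runs 2, rem=8, quantum used, demote→Q1. Q0=[P2,P3,P4] Q1=[P1] Q2=[]
t=2-4: P2@Q0 runs 2, rem=12, I/O yield, promote→Q0. Q0=[P3,P4,P2] Q1=[P1] Q2=[]
t=4-6: P3@Q0 runs 2, rem=10, I/O yield, promote→Q0. Q0=[P4,P2,P3] Q1=[P1] Q2=[]
t=6-8: P4@Q0 runs 2, rem=10, I/O yield, promote→Q0. Q0=[P2,P3,P4] Q1=[P1] Q2=[]
t=8-10: P2@Q0 runs 2, rem=10, I/O yield, promote→Q0. Q0=[P3,P4,P2] Q1=[P1] Q2=[]
t=10-12: P3@Q0 runs 2, rem=8, I/O yield, promote→Q0. Q0=[P4,P2,P3] Q1=[P1] Q2=[]
t=12-14: P4@Q0 runs 2, rem=8, I/O yield, promote→Q0. Q0=[P2,P3,P4] Q1=[P1] Q2=[]
t=14-16: P2@Q0 runs 2, rem=8, I/O yield, promote→Q0. Q0=[P3,P4,P2] Q1=[P1] Q2=[]
t=16-18: P3@Q0 runs 2, rem=6, I/O yield, promote→Q0. Q0=[P4,P2,P3] Q1=[P1] Q2=[]
t=18-20: P4@Q0 runs 2, rem=6, I/O yield, promote→Q0. Q0=[P2,P3,P4] Q1=[P1] Q2=[]
t=20-22: P2@Q0 runs 2, rem=6, I/O yield, promote→Q0. Q0=[P3,P4,P2] Q1=[P1] Q2=[]
t=22-24: P3@Q0 runs 2, rem=4, I/O yield, promote→Q0. Q0=[P4,P2,P3] Q1=[P1] Q2=[]
t=24-26: P4@Q0 runs 2, rem=4, I/O yield, promote→Q0. Q0=[P2,P3,P4] Q1=[P1] Q2=[]
t=26-28: P2@Q0 runs 2, rem=4, I/O yield, promote→Q0. Q0=[P3,P4,P2] Q1=[P1] Q2=[]
t=28-30: P3@Q0 runs 2, rem=2, I/O yield, promote→Q0. Q0=[P4,P2,P3] Q1=[P1] Q2=[]
t=30-32: P4@Q0 runs 2, rem=2, I/O yield, promote→Q0. Q0=[P2,P3,P4] Q1=[P1] Q2=[]
t=32-34: P2@Q0 runs 2, rem=2, I/O yield, promote→Q0. Q0=[P3,P4,P2] Q1=[P1] Q2=[]
t=34-36: P3@Q0 runs 2, rem=0, completes. Q0=[P4,P2] Q1=[P1] Q2=[]
t=36-38: P4@Q0 runs 2, rem=0, completes. Q0=[P2] Q1=[P1] Q2=[]
t=38-40: P2@Q0 runs 2, rem=0, completes. Q0=[] Q1=[P1] Q2=[]
t=40-44: P1@Q1 runs 4, rem=4, quantum used, demote→Q2. Q0=[] Q1=[] Q2=[P1]
t=44-48: P1@Q2 runs 4, rem=0, completes. Q0=[] Q1=[] Q2=[]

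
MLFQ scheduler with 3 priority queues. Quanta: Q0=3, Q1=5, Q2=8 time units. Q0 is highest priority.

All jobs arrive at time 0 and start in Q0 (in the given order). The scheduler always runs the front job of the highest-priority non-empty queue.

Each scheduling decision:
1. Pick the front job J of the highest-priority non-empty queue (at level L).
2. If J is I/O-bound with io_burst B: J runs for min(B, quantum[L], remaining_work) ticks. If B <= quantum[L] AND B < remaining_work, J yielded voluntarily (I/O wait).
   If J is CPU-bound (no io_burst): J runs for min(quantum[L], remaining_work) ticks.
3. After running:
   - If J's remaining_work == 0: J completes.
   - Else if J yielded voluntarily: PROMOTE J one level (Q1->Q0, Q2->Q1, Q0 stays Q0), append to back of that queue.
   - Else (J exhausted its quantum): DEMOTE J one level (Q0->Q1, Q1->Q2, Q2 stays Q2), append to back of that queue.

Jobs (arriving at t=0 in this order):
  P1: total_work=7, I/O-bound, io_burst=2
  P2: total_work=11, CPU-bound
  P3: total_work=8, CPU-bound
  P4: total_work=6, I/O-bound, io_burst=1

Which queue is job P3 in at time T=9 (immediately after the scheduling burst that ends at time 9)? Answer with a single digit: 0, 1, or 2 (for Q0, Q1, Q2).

t=0-2: P1@Q0 runs 2, rem=5, I/O yield, promote→Q0. Q0=[P2,P3,P4,P1] Q1=[] Q2=[]
t=2-5: P2@Q0 runs 3, rem=8, quantum used, demote→Q1. Q0=[P3,P4,P1] Q1=[P2] Q2=[]
t=5-8: P3@Q0 runs 3, rem=5, quantum used, demote→Q1. Q0=[P4,P1] Q1=[P2,P3] Q2=[]
t=8-9: P4@Q0 runs 1, rem=5, I/O yield, promote→Q0. Q0=[P1,P4] Q1=[P2,P3] Q2=[]
t=9-11: P1@Q0 runs 2, rem=3, I/O yield, promote→Q0. Q0=[P4,P1] Q1=[P2,P3] Q2=[]
t=11-12: P4@Q0 runs 1, rem=4, I/O yield, promote→Q0. Q0=[P1,P4] Q1=[P2,P3] Q2=[]
t=12-14: P1@Q0 runs 2, rem=1, I/O yield, promote→Q0. Q0=[P4,P1] Q1=[P2,P3] Q2=[]
t=14-15: P4@Q0 runs 1, rem=3, I/O yield, promote→Q0. Q0=[P1,P4] Q1=[P2,P3] Q2=[]
t=15-16: P1@Q0 runs 1, rem=0, completes. Q0=[P4] Q1=[P2,P3] Q2=[]
t=16-17: P4@Q0 runs 1, rem=2, I/O yield, promote→Q0. Q0=[P4] Q1=[P2,P3] Q2=[]
t=17-18: P4@Q0 runs 1, rem=1, I/O yield, promote→Q0. Q0=[P4] Q1=[P2,P3] Q2=[]
t=18-19: P4@Q0 runs 1, rem=0, completes. Q0=[] Q1=[P2,P3] Q2=[]
t=19-24: P2@Q1 runs 5, rem=3, quantum used, demote→Q2. Q0=[] Q1=[P3] Q2=[P2]
t=24-29: P3@Q1 runs 5, rem=0, completes. Q0=[] Q1=[] Q2=[P2]
t=29-32: P2@Q2 runs 3, rem=0, completes. Q0=[] Q1=[] Q2=[]

Answer: 1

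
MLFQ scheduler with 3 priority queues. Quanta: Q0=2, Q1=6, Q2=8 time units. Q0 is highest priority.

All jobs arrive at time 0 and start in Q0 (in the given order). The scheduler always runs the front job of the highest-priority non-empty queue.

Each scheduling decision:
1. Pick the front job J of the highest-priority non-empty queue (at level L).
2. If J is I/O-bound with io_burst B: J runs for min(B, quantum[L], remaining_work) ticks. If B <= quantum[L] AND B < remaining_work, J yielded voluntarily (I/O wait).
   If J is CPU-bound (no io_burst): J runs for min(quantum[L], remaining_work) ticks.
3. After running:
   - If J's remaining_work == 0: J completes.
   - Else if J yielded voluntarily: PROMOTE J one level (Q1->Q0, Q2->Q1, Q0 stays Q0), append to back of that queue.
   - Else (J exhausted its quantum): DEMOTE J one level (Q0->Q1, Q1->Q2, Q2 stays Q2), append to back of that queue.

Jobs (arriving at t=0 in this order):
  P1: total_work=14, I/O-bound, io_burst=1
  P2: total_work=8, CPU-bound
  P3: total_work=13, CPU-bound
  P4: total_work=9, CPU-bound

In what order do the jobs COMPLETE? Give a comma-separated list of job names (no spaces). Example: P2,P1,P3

Answer: P1,P2,P3,P4

Derivation:
t=0-1: P1@Q0 runs 1, rem=13, I/O yield, promote→Q0. Q0=[P2,P3,P4,P1] Q1=[] Q2=[]
t=1-3: P2@Q0 runs 2, rem=6, quantum used, demote→Q1. Q0=[P3,P4,P1] Q1=[P2] Q2=[]
t=3-5: P3@Q0 runs 2, rem=11, quantum used, demote→Q1. Q0=[P4,P1] Q1=[P2,P3] Q2=[]
t=5-7: P4@Q0 runs 2, rem=7, quantum used, demote→Q1. Q0=[P1] Q1=[P2,P3,P4] Q2=[]
t=7-8: P1@Q0 runs 1, rem=12, I/O yield, promote→Q0. Q0=[P1] Q1=[P2,P3,P4] Q2=[]
t=8-9: P1@Q0 runs 1, rem=11, I/O yield, promote→Q0. Q0=[P1] Q1=[P2,P3,P4] Q2=[]
t=9-10: P1@Q0 runs 1, rem=10, I/O yield, promote→Q0. Q0=[P1] Q1=[P2,P3,P4] Q2=[]
t=10-11: P1@Q0 runs 1, rem=9, I/O yield, promote→Q0. Q0=[P1] Q1=[P2,P3,P4] Q2=[]
t=11-12: P1@Q0 runs 1, rem=8, I/O yield, promote→Q0. Q0=[P1] Q1=[P2,P3,P4] Q2=[]
t=12-13: P1@Q0 runs 1, rem=7, I/O yield, promote→Q0. Q0=[P1] Q1=[P2,P3,P4] Q2=[]
t=13-14: P1@Q0 runs 1, rem=6, I/O yield, promote→Q0. Q0=[P1] Q1=[P2,P3,P4] Q2=[]
t=14-15: P1@Q0 runs 1, rem=5, I/O yield, promote→Q0. Q0=[P1] Q1=[P2,P3,P4] Q2=[]
t=15-16: P1@Q0 runs 1, rem=4, I/O yield, promote→Q0. Q0=[P1] Q1=[P2,P3,P4] Q2=[]
t=16-17: P1@Q0 runs 1, rem=3, I/O yield, promote→Q0. Q0=[P1] Q1=[P2,P3,P4] Q2=[]
t=17-18: P1@Q0 runs 1, rem=2, I/O yield, promote→Q0. Q0=[P1] Q1=[P2,P3,P4] Q2=[]
t=18-19: P1@Q0 runs 1, rem=1, I/O yield, promote→Q0. Q0=[P1] Q1=[P2,P3,P4] Q2=[]
t=19-20: P1@Q0 runs 1, rem=0, completes. Q0=[] Q1=[P2,P3,P4] Q2=[]
t=20-26: P2@Q1 runs 6, rem=0, completes. Q0=[] Q1=[P3,P4] Q2=[]
t=26-32: P3@Q1 runs 6, rem=5, quantum used, demote→Q2. Q0=[] Q1=[P4] Q2=[P3]
t=32-38: P4@Q1 runs 6, rem=1, quantum used, demote→Q2. Q0=[] Q1=[] Q2=[P3,P4]
t=38-43: P3@Q2 runs 5, rem=0, completes. Q0=[] Q1=[] Q2=[P4]
t=43-44: P4@Q2 runs 1, rem=0, completes. Q0=[] Q1=[] Q2=[]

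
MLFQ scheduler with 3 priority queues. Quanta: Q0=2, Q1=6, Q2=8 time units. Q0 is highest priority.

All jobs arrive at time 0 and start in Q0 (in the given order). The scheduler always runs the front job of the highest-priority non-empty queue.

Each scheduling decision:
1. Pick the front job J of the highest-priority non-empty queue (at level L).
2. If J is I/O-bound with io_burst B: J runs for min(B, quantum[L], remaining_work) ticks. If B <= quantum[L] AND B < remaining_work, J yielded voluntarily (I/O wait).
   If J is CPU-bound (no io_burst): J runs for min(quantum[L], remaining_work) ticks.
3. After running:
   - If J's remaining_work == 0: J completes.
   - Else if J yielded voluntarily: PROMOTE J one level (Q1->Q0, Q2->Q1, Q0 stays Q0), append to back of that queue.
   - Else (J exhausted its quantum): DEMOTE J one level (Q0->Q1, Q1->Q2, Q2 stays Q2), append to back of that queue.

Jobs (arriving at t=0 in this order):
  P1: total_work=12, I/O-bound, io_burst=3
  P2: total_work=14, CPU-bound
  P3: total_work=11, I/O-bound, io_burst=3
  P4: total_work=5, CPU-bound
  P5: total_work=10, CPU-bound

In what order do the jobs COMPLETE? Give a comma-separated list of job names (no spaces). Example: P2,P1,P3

Answer: P4,P1,P3,P2,P5

Derivation:
t=0-2: P1@Q0 runs 2, rem=10, quantum used, demote→Q1. Q0=[P2,P3,P4,P5] Q1=[P1] Q2=[]
t=2-4: P2@Q0 runs 2, rem=12, quantum used, demote→Q1. Q0=[P3,P4,P5] Q1=[P1,P2] Q2=[]
t=4-6: P3@Q0 runs 2, rem=9, quantum used, demote→Q1. Q0=[P4,P5] Q1=[P1,P2,P3] Q2=[]
t=6-8: P4@Q0 runs 2, rem=3, quantum used, demote→Q1. Q0=[P5] Q1=[P1,P2,P3,P4] Q2=[]
t=8-10: P5@Q0 runs 2, rem=8, quantum used, demote→Q1. Q0=[] Q1=[P1,P2,P3,P4,P5] Q2=[]
t=10-13: P1@Q1 runs 3, rem=7, I/O yield, promote→Q0. Q0=[P1] Q1=[P2,P3,P4,P5] Q2=[]
t=13-15: P1@Q0 runs 2, rem=5, quantum used, demote→Q1. Q0=[] Q1=[P2,P3,P4,P5,P1] Q2=[]
t=15-21: P2@Q1 runs 6, rem=6, quantum used, demote→Q2. Q0=[] Q1=[P3,P4,P5,P1] Q2=[P2]
t=21-24: P3@Q1 runs 3, rem=6, I/O yield, promote→Q0. Q0=[P3] Q1=[P4,P5,P1] Q2=[P2]
t=24-26: P3@Q0 runs 2, rem=4, quantum used, demote→Q1. Q0=[] Q1=[P4,P5,P1,P3] Q2=[P2]
t=26-29: P4@Q1 runs 3, rem=0, completes. Q0=[] Q1=[P5,P1,P3] Q2=[P2]
t=29-35: P5@Q1 runs 6, rem=2, quantum used, demote→Q2. Q0=[] Q1=[P1,P3] Q2=[P2,P5]
t=35-38: P1@Q1 runs 3, rem=2, I/O yield, promote→Q0. Q0=[P1] Q1=[P3] Q2=[P2,P5]
t=38-40: P1@Q0 runs 2, rem=0, completes. Q0=[] Q1=[P3] Q2=[P2,P5]
t=40-43: P3@Q1 runs 3, rem=1, I/O yield, promote→Q0. Q0=[P3] Q1=[] Q2=[P2,P5]
t=43-44: P3@Q0 runs 1, rem=0, completes. Q0=[] Q1=[] Q2=[P2,P5]
t=44-50: P2@Q2 runs 6, rem=0, completes. Q0=[] Q1=[] Q2=[P5]
t=50-52: P5@Q2 runs 2, rem=0, completes. Q0=[] Q1=[] Q2=[]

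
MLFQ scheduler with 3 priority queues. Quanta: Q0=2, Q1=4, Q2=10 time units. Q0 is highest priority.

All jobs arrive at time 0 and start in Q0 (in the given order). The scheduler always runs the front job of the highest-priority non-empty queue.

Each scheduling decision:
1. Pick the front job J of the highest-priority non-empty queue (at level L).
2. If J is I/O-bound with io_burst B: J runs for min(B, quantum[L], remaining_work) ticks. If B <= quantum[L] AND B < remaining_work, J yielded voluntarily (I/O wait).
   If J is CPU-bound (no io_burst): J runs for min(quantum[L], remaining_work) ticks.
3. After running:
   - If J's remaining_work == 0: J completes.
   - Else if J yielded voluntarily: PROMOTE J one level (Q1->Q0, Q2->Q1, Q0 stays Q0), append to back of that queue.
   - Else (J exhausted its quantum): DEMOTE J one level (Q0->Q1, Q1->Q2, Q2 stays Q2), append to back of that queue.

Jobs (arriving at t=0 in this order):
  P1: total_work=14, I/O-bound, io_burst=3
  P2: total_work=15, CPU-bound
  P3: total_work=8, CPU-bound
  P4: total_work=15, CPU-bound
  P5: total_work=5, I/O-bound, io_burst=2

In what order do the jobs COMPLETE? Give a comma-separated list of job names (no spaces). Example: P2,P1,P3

Answer: P5,P1,P2,P3,P4

Derivation:
t=0-2: P1@Q0 runs 2, rem=12, quantum used, demote→Q1. Q0=[P2,P3,P4,P5] Q1=[P1] Q2=[]
t=2-4: P2@Q0 runs 2, rem=13, quantum used, demote→Q1. Q0=[P3,P4,P5] Q1=[P1,P2] Q2=[]
t=4-6: P3@Q0 runs 2, rem=6, quantum used, demote→Q1. Q0=[P4,P5] Q1=[P1,P2,P3] Q2=[]
t=6-8: P4@Q0 runs 2, rem=13, quantum used, demote→Q1. Q0=[P5] Q1=[P1,P2,P3,P4] Q2=[]
t=8-10: P5@Q0 runs 2, rem=3, I/O yield, promote→Q0. Q0=[P5] Q1=[P1,P2,P3,P4] Q2=[]
t=10-12: P5@Q0 runs 2, rem=1, I/O yield, promote→Q0. Q0=[P5] Q1=[P1,P2,P3,P4] Q2=[]
t=12-13: P5@Q0 runs 1, rem=0, completes. Q0=[] Q1=[P1,P2,P3,P4] Q2=[]
t=13-16: P1@Q1 runs 3, rem=9, I/O yield, promote→Q0. Q0=[P1] Q1=[P2,P3,P4] Q2=[]
t=16-18: P1@Q0 runs 2, rem=7, quantum used, demote→Q1. Q0=[] Q1=[P2,P3,P4,P1] Q2=[]
t=18-22: P2@Q1 runs 4, rem=9, quantum used, demote→Q2. Q0=[] Q1=[P3,P4,P1] Q2=[P2]
t=22-26: P3@Q1 runs 4, rem=2, quantum used, demote→Q2. Q0=[] Q1=[P4,P1] Q2=[P2,P3]
t=26-30: P4@Q1 runs 4, rem=9, quantum used, demote→Q2. Q0=[] Q1=[P1] Q2=[P2,P3,P4]
t=30-33: P1@Q1 runs 3, rem=4, I/O yield, promote→Q0. Q0=[P1] Q1=[] Q2=[P2,P3,P4]
t=33-35: P1@Q0 runs 2, rem=2, quantum used, demote→Q1. Q0=[] Q1=[P1] Q2=[P2,P3,P4]
t=35-37: P1@Q1 runs 2, rem=0, completes. Q0=[] Q1=[] Q2=[P2,P3,P4]
t=37-46: P2@Q2 runs 9, rem=0, completes. Q0=[] Q1=[] Q2=[P3,P4]
t=46-48: P3@Q2 runs 2, rem=0, completes. Q0=[] Q1=[] Q2=[P4]
t=48-57: P4@Q2 runs 9, rem=0, completes. Q0=[] Q1=[] Q2=[]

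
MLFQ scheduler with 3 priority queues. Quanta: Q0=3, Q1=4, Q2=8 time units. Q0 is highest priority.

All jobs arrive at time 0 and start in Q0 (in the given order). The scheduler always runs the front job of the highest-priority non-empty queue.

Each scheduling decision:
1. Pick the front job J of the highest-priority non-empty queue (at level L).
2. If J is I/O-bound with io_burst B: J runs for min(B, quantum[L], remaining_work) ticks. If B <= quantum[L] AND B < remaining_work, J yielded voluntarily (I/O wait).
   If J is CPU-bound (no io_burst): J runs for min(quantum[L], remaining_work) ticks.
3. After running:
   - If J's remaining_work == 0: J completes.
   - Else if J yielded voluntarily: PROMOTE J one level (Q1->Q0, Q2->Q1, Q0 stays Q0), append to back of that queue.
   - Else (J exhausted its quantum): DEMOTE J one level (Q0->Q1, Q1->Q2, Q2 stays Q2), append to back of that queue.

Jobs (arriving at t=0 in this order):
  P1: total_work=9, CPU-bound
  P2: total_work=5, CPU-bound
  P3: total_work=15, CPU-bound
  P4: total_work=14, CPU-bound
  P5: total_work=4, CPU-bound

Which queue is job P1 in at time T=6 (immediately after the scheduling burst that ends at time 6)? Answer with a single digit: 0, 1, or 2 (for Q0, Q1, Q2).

Answer: 1

Derivation:
t=0-3: P1@Q0 runs 3, rem=6, quantum used, demote→Q1. Q0=[P2,P3,P4,P5] Q1=[P1] Q2=[]
t=3-6: P2@Q0 runs 3, rem=2, quantum used, demote→Q1. Q0=[P3,P4,P5] Q1=[P1,P2] Q2=[]
t=6-9: P3@Q0 runs 3, rem=12, quantum used, demote→Q1. Q0=[P4,P5] Q1=[P1,P2,P3] Q2=[]
t=9-12: P4@Q0 runs 3, rem=11, quantum used, demote→Q1. Q0=[P5] Q1=[P1,P2,P3,P4] Q2=[]
t=12-15: P5@Q0 runs 3, rem=1, quantum used, demote→Q1. Q0=[] Q1=[P1,P2,P3,P4,P5] Q2=[]
t=15-19: P1@Q1 runs 4, rem=2, quantum used, demote→Q2. Q0=[] Q1=[P2,P3,P4,P5] Q2=[P1]
t=19-21: P2@Q1 runs 2, rem=0, completes. Q0=[] Q1=[P3,P4,P5] Q2=[P1]
t=21-25: P3@Q1 runs 4, rem=8, quantum used, demote→Q2. Q0=[] Q1=[P4,P5] Q2=[P1,P3]
t=25-29: P4@Q1 runs 4, rem=7, quantum used, demote→Q2. Q0=[] Q1=[P5] Q2=[P1,P3,P4]
t=29-30: P5@Q1 runs 1, rem=0, completes. Q0=[] Q1=[] Q2=[P1,P3,P4]
t=30-32: P1@Q2 runs 2, rem=0, completes. Q0=[] Q1=[] Q2=[P3,P4]
t=32-40: P3@Q2 runs 8, rem=0, completes. Q0=[] Q1=[] Q2=[P4]
t=40-47: P4@Q2 runs 7, rem=0, completes. Q0=[] Q1=[] Q2=[]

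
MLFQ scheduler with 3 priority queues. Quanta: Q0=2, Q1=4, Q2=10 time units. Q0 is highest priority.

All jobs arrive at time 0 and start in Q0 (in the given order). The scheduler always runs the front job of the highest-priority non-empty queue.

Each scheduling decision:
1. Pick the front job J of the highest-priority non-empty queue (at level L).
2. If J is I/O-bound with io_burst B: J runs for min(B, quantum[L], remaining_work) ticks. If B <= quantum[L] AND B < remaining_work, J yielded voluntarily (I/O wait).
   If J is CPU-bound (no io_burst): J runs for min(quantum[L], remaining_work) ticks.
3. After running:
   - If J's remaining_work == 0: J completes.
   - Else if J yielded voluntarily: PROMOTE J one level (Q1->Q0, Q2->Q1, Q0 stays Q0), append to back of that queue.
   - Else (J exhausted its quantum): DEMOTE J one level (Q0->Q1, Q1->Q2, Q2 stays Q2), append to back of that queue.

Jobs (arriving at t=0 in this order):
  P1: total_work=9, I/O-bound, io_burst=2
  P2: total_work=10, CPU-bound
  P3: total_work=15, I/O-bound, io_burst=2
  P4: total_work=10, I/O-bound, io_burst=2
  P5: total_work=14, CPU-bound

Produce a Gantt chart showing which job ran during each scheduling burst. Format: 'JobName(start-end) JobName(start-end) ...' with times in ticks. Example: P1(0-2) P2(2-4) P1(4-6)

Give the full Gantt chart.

Answer: P1(0-2) P2(2-4) P3(4-6) P4(6-8) P5(8-10) P1(10-12) P3(12-14) P4(14-16) P1(16-18) P3(18-20) P4(20-22) P1(22-24) P3(24-26) P4(26-28) P1(28-29) P3(29-31) P4(31-33) P3(33-35) P3(35-37) P3(37-38) P2(38-42) P5(42-46) P2(46-50) P5(50-58)

Derivation:
t=0-2: P1@Q0 runs 2, rem=7, I/O yield, promote→Q0. Q0=[P2,P3,P4,P5,P1] Q1=[] Q2=[]
t=2-4: P2@Q0 runs 2, rem=8, quantum used, demote→Q1. Q0=[P3,P4,P5,P1] Q1=[P2] Q2=[]
t=4-6: P3@Q0 runs 2, rem=13, I/O yield, promote→Q0. Q0=[P4,P5,P1,P3] Q1=[P2] Q2=[]
t=6-8: P4@Q0 runs 2, rem=8, I/O yield, promote→Q0. Q0=[P5,P1,P3,P4] Q1=[P2] Q2=[]
t=8-10: P5@Q0 runs 2, rem=12, quantum used, demote→Q1. Q0=[P1,P3,P4] Q1=[P2,P5] Q2=[]
t=10-12: P1@Q0 runs 2, rem=5, I/O yield, promote→Q0. Q0=[P3,P4,P1] Q1=[P2,P5] Q2=[]
t=12-14: P3@Q0 runs 2, rem=11, I/O yield, promote→Q0. Q0=[P4,P1,P3] Q1=[P2,P5] Q2=[]
t=14-16: P4@Q0 runs 2, rem=6, I/O yield, promote→Q0. Q0=[P1,P3,P4] Q1=[P2,P5] Q2=[]
t=16-18: P1@Q0 runs 2, rem=3, I/O yield, promote→Q0. Q0=[P3,P4,P1] Q1=[P2,P5] Q2=[]
t=18-20: P3@Q0 runs 2, rem=9, I/O yield, promote→Q0. Q0=[P4,P1,P3] Q1=[P2,P5] Q2=[]
t=20-22: P4@Q0 runs 2, rem=4, I/O yield, promote→Q0. Q0=[P1,P3,P4] Q1=[P2,P5] Q2=[]
t=22-24: P1@Q0 runs 2, rem=1, I/O yield, promote→Q0. Q0=[P3,P4,P1] Q1=[P2,P5] Q2=[]
t=24-26: P3@Q0 runs 2, rem=7, I/O yield, promote→Q0. Q0=[P4,P1,P3] Q1=[P2,P5] Q2=[]
t=26-28: P4@Q0 runs 2, rem=2, I/O yield, promote→Q0. Q0=[P1,P3,P4] Q1=[P2,P5] Q2=[]
t=28-29: P1@Q0 runs 1, rem=0, completes. Q0=[P3,P4] Q1=[P2,P5] Q2=[]
t=29-31: P3@Q0 runs 2, rem=5, I/O yield, promote→Q0. Q0=[P4,P3] Q1=[P2,P5] Q2=[]
t=31-33: P4@Q0 runs 2, rem=0, completes. Q0=[P3] Q1=[P2,P5] Q2=[]
t=33-35: P3@Q0 runs 2, rem=3, I/O yield, promote→Q0. Q0=[P3] Q1=[P2,P5] Q2=[]
t=35-37: P3@Q0 runs 2, rem=1, I/O yield, promote→Q0. Q0=[P3] Q1=[P2,P5] Q2=[]
t=37-38: P3@Q0 runs 1, rem=0, completes. Q0=[] Q1=[P2,P5] Q2=[]
t=38-42: P2@Q1 runs 4, rem=4, quantum used, demote→Q2. Q0=[] Q1=[P5] Q2=[P2]
t=42-46: P5@Q1 runs 4, rem=8, quantum used, demote→Q2. Q0=[] Q1=[] Q2=[P2,P5]
t=46-50: P2@Q2 runs 4, rem=0, completes. Q0=[] Q1=[] Q2=[P5]
t=50-58: P5@Q2 runs 8, rem=0, completes. Q0=[] Q1=[] Q2=[]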